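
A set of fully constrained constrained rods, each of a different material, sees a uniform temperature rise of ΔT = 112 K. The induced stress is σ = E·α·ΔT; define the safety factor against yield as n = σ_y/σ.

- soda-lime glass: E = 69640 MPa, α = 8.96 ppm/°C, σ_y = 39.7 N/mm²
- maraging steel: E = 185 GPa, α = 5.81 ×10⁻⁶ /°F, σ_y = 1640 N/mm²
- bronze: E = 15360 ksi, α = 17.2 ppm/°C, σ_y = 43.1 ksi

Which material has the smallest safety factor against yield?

Per material, after unit conversion:
  soda-lime glass: E = 69.64, α = 8.96, σ_y = 39.70 → σ = 69.9 MPa, n = 0.568
  maraging steel: E = 185.0, α = 10.5, σ_y = 1640 → σ = 217 MPa, n = 7.57
  bronze: E = 105.9, α = 17.2, σ_y = 297.2 → σ = 204 MPa, n = 1.46
Soda-lime glass has the lowest safety factor, n = 0.568.

soda-lime glass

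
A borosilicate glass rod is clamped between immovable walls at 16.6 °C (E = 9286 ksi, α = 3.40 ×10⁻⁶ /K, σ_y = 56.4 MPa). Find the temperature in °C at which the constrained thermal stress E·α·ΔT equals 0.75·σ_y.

211 °C

E = 9286 ksi = 64.02 GPa.
E·α·ΔT = 42.30 MPa ⇒ ΔT = 42.30 / (64.02×10³ × 3.40×10⁻⁶) = 194.3 K.
T = 16.6 + 194.3 = 210.9 °C.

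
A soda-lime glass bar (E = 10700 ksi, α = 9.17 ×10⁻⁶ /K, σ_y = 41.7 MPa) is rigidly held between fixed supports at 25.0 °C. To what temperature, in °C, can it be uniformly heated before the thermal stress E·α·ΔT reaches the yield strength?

E = 10700 ksi = 73.77 GPa.
E·α·ΔT = 41.70 MPa ⇒ ΔT = 41.70 / (73.77×10³ × 9.17×10⁻⁶) = 61.64 K.
T = 25.0 + 61.64 = 86.64 °C.

86.6 °C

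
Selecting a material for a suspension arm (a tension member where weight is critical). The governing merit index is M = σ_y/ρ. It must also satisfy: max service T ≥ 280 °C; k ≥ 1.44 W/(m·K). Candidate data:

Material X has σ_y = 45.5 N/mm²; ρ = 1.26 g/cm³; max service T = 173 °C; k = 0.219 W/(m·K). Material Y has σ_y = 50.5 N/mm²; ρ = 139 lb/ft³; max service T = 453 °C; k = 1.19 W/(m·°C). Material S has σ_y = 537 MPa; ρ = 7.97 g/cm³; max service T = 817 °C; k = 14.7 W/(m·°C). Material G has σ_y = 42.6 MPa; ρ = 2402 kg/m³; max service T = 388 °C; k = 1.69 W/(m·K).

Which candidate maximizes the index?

Screen on constraints: max service T ≥ 280 °C; k ≥ 1.44 W/(m·K). Survivors: material S, material G.
Normalizing units and computing the index:
  material S: σ_y = 537.0 MPa, ρ = 7970 kg/m³
  material G: σ_y = 42.60 MPa, ρ = 2402 kg/m³
  material S: M = 67.4 kN·m/kg
  material G: M = 17.7 kN·m/kg
The maximum is for material S.

material S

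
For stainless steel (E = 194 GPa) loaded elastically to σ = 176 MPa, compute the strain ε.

9.07×10⁻⁴

ε = σ/E = 176 / 194000 = 9.07×10⁻⁴.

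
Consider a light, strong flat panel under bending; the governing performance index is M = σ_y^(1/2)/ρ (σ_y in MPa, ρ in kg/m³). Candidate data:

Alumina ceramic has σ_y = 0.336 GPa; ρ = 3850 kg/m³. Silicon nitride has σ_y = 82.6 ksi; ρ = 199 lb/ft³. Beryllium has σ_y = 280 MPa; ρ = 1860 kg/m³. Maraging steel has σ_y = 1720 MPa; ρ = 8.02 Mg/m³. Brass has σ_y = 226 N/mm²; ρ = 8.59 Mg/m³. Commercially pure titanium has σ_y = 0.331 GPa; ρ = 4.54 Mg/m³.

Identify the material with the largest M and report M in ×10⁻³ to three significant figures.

Putting every candidate on a common basis:
  alumina ceramic: σ_y = 336.0 MPa, ρ = 3850 kg/m³
  silicon nitride: σ_y = 569.5 MPa, ρ = 3188 kg/m³
  beryllium: σ_y = 280.0 MPa, ρ = 1860 kg/m³
  maraging steel: σ_y = 1720 MPa, ρ = 8020 kg/m³
  brass: σ_y = 226.0 MPa, ρ = 8590 kg/m³
  commercially pure titanium: σ_y = 331.0 MPa, ρ = 4540 kg/m³
  beryllium: M = 9.00×10⁻³
  silicon nitride: M = 7.49×10⁻³
  maraging steel: M = 5.17×10⁻³
  alumina ceramic: M = 4.76×10⁻³
  commercially pure titanium: M = 4.01×10⁻³
  brass: M = 1.75×10⁻³
Highest index: beryllium.

beryllium, M = 9.00×10⁻³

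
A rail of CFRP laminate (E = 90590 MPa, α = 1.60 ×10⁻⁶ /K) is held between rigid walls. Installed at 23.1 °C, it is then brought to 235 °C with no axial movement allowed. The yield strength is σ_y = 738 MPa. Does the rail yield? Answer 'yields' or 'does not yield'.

E = 90590 MPa = 90.59 GPa.
ΔT = 211.9 K. Constrained thermal stress σ = E·α·ΔT = 90.59×10³ MPa × 1.60×10⁻⁶ × 211.9 = 30.7 MPa (compressive).
Compare to σ_y = 738 MPa: σ < σ_y, so it does not yield.

does not yield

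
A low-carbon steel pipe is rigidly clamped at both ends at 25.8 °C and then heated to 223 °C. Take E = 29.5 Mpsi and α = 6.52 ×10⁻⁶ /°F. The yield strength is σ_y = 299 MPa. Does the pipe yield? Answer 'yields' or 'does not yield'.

E = 29.5 Mpsi = 203.4 GPa.
α = 6.52×10⁻⁶/°F × 9/5 = 11.7×10⁻⁶/K.
ΔT = 197.2 K. Constrained thermal stress σ = E·α·ΔT = 203.4×10³ MPa × 11.7×10⁻⁶ × 197.2 = 471 MPa (compressive).
Compare to σ_y = 299 MPa: σ ≥ σ_y, so it yields.

yields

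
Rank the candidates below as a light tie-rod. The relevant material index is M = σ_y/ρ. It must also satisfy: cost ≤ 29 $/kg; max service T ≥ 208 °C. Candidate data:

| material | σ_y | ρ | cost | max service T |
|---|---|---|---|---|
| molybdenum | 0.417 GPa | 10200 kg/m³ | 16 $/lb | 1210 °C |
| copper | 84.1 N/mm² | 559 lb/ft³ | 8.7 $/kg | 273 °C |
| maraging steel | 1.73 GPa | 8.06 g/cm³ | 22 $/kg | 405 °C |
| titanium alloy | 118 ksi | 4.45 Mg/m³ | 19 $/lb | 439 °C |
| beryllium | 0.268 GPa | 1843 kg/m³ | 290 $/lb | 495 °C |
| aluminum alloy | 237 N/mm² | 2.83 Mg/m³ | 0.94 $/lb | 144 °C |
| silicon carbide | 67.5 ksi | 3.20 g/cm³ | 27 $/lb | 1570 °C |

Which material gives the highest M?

maraging steel

Screen on constraints: cost ≤ 29 $/kg; max service T ≥ 208 °C. Survivors: copper, maraging steel.
Normalizing units and computing the index:
  copper: σ_y = 84.10 MPa, ρ = 8954 kg/m³
  maraging steel: σ_y = 1730 MPa, ρ = 8060 kg/m³
  maraging steel: M = 215 kN·m/kg
  copper: M = 9.39 kN·m/kg
Highest index: maraging steel.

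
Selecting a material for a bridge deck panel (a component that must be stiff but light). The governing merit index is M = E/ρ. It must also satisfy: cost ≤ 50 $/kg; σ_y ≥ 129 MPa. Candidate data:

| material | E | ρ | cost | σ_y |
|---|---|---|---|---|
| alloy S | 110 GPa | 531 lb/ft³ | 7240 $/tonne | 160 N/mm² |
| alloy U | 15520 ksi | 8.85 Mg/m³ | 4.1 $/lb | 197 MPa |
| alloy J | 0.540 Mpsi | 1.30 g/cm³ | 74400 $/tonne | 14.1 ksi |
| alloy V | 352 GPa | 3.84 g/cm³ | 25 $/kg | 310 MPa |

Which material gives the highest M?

Screen on constraints: cost ≤ 50 $/kg; σ_y ≥ 129 MPa. Survivors: alloy S, alloy U, alloy V.
Normalizing units and computing the index:
  alloy S: E = 110.0 GPa, ρ = 8506 kg/m³
  alloy U: E = 107.0 GPa, ρ = 8850 kg/m³
  alloy V: E = 352.0 GPa, ρ = 3840 kg/m³
  alloy V: M = 91.7 MN·m/kg
  alloy S: M = 12.9 MN·m/kg
  alloy U: M = 12.1 MN·m/kg
Alloy V ranks first.

alloy V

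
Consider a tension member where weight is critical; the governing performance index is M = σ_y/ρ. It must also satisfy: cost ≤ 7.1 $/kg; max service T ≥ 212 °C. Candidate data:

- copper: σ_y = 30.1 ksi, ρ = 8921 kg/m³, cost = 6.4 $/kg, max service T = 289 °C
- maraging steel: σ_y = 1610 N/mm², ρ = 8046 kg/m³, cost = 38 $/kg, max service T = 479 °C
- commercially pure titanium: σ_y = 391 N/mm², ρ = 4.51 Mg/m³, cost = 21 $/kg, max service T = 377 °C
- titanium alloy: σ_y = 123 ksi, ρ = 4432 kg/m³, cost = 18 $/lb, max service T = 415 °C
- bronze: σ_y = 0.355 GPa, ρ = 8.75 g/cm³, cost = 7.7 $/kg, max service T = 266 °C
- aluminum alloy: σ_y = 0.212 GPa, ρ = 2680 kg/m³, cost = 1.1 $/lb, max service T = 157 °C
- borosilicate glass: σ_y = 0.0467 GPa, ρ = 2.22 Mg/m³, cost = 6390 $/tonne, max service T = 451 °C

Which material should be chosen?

Screen on constraints: cost ≤ 7.1 $/kg; max service T ≥ 212 °C. Survivors: copper, borosilicate glass.
Putting every candidate on a common basis:
  copper: σ_y = 207.5 MPa, ρ = 8921 kg/m³
  borosilicate glass: σ_y = 46.70 MPa, ρ = 2220 kg/m³
  copper: M = 23.3 kN·m/kg
  borosilicate glass: M = 21.0 kN·m/kg
Copper has the largest M.

copper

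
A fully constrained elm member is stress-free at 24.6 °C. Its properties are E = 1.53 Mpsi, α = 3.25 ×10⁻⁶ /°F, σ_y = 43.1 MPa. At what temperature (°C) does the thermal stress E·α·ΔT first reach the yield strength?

E = 1.53 Mpsi = 10.55 GPa.
α = 3.25×10⁻⁶/°F × 9/5 = 5.85×10⁻⁶/K.
E·α·ΔT = 43.10 MPa ⇒ ΔT = 43.10 / (10.55×10³ × 5.85×10⁻⁶) = 698.4 K.
T = 24.6 + 698.4 = 723.0 °C.

723 °C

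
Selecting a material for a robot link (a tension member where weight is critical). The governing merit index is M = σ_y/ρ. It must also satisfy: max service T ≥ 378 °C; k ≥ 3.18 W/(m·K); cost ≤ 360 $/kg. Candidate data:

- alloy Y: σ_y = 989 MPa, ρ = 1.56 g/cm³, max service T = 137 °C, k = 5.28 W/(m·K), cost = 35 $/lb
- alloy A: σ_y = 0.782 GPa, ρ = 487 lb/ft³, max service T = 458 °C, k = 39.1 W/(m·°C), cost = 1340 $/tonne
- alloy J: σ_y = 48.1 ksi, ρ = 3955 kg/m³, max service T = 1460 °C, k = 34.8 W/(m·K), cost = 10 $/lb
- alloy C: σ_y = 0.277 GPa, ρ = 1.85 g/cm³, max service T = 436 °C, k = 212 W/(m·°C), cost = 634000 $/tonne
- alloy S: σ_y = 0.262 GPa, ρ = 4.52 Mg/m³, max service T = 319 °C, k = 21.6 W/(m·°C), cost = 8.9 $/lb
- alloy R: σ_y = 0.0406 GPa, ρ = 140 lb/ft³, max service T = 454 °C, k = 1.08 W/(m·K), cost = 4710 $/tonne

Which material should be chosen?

alloy A

Screen on constraints: max service T ≥ 378 °C; k ≥ 3.18 W/(m·K); cost ≤ 360 $/kg. Survivors: alloy A, alloy J.
In SI units:
  alloy A: σ_y = 782.0 MPa, ρ = 7801 kg/m³
  alloy J: σ_y = 331.6 MPa, ρ = 3955 kg/m³
  alloy A: M = 100 kN·m/kg
  alloy J: M = 83.9 kN·m/kg
Alloy A ranks first.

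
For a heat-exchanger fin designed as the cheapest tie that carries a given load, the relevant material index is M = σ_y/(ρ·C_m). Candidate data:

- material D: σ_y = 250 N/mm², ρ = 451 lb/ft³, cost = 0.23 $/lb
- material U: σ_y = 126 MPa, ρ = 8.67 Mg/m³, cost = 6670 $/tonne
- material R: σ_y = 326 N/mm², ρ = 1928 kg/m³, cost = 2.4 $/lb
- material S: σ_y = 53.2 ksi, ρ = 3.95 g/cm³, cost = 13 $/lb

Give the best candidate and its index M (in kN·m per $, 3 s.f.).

material D, M = 68.2 kN·m per $

Putting every candidate on a common basis:
  material D: σ_y = 250.0 MPa, ρ = 7224 kg/m³, cost = 0.5071 $/kg
  material U: σ_y = 126.0 MPa, ρ = 8670 kg/m³, cost = 6.670 $/kg
  material R: σ_y = 326.0 MPa, ρ = 1928 kg/m³, cost = 5.291 $/kg
  material S: σ_y = 366.8 MPa, ρ = 3950 kg/m³, cost = 28.66 $/kg
  material D: M = 68.2 kN·m per $
  material R: M = 32.0 kN·m per $
  material S: M = 3.24 kN·m per $
  material U: M = 2.18 kN·m per $
Highest index: material D.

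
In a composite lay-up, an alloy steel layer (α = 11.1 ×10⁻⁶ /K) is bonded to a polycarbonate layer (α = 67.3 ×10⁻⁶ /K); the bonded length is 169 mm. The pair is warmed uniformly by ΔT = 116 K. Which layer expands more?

polycarbonate

α(alloy steel) = 11.1×10⁻⁶/K vs α(polycarbonate) = 67.3×10⁻⁶/K.
Higher α expands more for the same ΔT: polycarbonate.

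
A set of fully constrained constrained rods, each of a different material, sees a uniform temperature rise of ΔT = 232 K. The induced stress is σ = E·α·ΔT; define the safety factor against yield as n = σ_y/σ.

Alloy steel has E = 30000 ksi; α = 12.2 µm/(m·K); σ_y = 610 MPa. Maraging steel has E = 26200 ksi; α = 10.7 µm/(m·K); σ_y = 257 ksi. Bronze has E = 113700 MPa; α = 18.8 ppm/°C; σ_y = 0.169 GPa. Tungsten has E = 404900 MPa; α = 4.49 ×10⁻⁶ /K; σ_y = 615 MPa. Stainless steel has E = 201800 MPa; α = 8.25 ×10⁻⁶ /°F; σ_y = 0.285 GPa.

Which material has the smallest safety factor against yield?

Per material, after unit conversion:
  alloy steel: E = 206.8, α = 12.2, σ_y = 610.0 → σ = 585 MPa, n = 1.04
  maraging steel: E = 180.6, α = 10.7, σ_y = 1772 → σ = 448 MPa, n = 3.95
  bronze: E = 113.7, α = 18.8, σ_y = 169.0 → σ = 496 MPa, n = 0.341
  tungsten: E = 404.9, α = 4.49, σ_y = 615.0 → σ = 422 MPa, n = 1.46
  stainless steel: E = 201.8, α = 14.8, σ_y = 285.0 → σ = 695 MPa, n = 0.410
Smallest n: bronze with n = 0.341.

bronze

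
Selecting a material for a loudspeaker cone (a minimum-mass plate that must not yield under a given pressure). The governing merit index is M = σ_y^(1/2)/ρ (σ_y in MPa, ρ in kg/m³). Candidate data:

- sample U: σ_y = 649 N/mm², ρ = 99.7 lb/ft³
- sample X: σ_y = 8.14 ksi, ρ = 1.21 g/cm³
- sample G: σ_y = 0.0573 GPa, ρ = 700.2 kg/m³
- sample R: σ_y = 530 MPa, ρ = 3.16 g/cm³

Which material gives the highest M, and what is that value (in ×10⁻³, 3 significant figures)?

In SI units:
  sample U: σ_y = 649.0 MPa, ρ = 1597 kg/m³
  sample X: σ_y = 56.12 MPa, ρ = 1210 kg/m³
  sample G: σ_y = 57.30 MPa, ρ = 700.2 kg/m³
  sample R: σ_y = 530.0 MPa, ρ = 3160 kg/m³
  sample U: M = 16.0×10⁻³
  sample G: M = 10.8×10⁻³
  sample R: M = 7.29×10⁻³
  sample X: M = 6.19×10⁻³
The maximum is for sample U.

sample U, M = 16.0×10⁻³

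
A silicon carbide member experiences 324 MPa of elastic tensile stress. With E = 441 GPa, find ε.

ε = σ/E = 324 / 441000 = 7.35×10⁻⁴.

7.35×10⁻⁴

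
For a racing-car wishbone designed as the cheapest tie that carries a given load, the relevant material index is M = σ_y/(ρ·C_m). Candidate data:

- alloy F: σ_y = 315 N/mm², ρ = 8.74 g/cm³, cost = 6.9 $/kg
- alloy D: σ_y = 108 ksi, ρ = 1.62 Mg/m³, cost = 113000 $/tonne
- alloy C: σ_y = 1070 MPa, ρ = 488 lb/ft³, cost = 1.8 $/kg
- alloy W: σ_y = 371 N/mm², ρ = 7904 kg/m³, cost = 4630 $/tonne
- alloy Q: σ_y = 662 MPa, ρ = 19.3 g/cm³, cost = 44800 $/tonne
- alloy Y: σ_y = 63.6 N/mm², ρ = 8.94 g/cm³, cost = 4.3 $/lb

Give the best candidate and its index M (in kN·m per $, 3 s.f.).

alloy C, M = 76.0 kN·m per $

Putting every candidate on a common basis:
  alloy F: σ_y = 315.0 MPa, ρ = 8740 kg/m³, cost = 6.900 $/kg
  alloy D: σ_y = 744.6 MPa, ρ = 1620 kg/m³, cost = 113.0 $/kg
  alloy C: σ_y = 1070 MPa, ρ = 7817 kg/m³, cost = 1.800 $/kg
  alloy W: σ_y = 371.0 MPa, ρ = 7904 kg/m³, cost = 4.630 $/kg
  alloy Q: σ_y = 662.0 MPa, ρ = 19300 kg/m³, cost = 44.80 $/kg
  alloy Y: σ_y = 63.60 MPa, ρ = 8940 kg/m³, cost = 9.480 $/kg
  alloy C: M = 76.0 kN·m per $
  alloy W: M = 10.1 kN·m per $
  alloy F: M = 5.22 kN·m per $
  alloy D: M = 4.07 kN·m per $
  alloy Q: M = 0.766 kN·m per $
  alloy Y: M = 0.750 kN·m per $
Highest index: alloy C.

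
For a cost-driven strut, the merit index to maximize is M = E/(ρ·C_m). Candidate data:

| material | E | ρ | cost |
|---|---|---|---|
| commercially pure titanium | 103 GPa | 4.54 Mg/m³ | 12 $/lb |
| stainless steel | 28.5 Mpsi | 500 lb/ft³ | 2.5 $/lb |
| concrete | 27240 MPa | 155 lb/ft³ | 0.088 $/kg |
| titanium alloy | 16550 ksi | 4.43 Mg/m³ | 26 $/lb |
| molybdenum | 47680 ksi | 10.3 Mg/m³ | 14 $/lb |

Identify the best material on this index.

concrete

Putting every candidate on a common basis:
  commercially pure titanium: E = 103.0 GPa, ρ = 4540 kg/m³, cost = 26.46 $/kg
  stainless steel: E = 196.5 GPa, ρ = 8009 kg/m³, cost = 5.511 $/kg
  concrete: E = 27.24 GPa, ρ = 2483 kg/m³, cost = 0.08800 $/kg
  titanium alloy: E = 114.1 GPa, ρ = 4430 kg/m³, cost = 57.32 $/kg
  molybdenum: E = 328.7 GPa, ρ = 10300 kg/m³, cost = 30.86 $/kg
  concrete: M = 125 MN·m per $
  stainless steel: M = 4.45 MN·m per $
  molybdenum: M = 1.03 MN·m per $
  commercially pure titanium: M = 0.858 MN·m per $
  titanium alloy: M = 0.449 MN·m per $
The maximum is for concrete.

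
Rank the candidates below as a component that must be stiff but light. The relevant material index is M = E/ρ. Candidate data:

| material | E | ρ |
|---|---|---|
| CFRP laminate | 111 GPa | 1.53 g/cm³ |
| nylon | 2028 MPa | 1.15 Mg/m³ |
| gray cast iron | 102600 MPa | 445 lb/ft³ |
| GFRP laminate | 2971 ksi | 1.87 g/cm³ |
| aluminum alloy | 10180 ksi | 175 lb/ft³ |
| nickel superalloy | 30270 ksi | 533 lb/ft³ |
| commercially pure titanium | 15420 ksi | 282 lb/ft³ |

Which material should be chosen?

CFRP laminate

After converting to SI:
  CFRP laminate: E = 111.0 GPa, ρ = 1530 kg/m³
  nylon: E = 2.028 GPa, ρ = 1150 kg/m³
  gray cast iron: E = 102.6 GPa, ρ = 7128 kg/m³
  GFRP laminate: E = 20.48 GPa, ρ = 1870 kg/m³
  aluminum alloy: E = 70.19 GPa, ρ = 2803 kg/m³
  nickel superalloy: E = 208.7 GPa, ρ = 8538 kg/m³
  commercially pure titanium: E = 106.3 GPa, ρ = 4517 kg/m³
  CFRP laminate: M = 72.5 MN·m/kg
  aluminum alloy: M = 25.0 MN·m/kg
  nickel superalloy: M = 24.4 MN·m/kg
  commercially pure titanium: M = 23.5 MN·m/kg
  gray cast iron: M = 14.4 MN·m/kg
  GFRP laminate: M = 11.0 MN·m/kg
  nylon: M = 1.76 MN·m/kg
CFRP laminate ranks first.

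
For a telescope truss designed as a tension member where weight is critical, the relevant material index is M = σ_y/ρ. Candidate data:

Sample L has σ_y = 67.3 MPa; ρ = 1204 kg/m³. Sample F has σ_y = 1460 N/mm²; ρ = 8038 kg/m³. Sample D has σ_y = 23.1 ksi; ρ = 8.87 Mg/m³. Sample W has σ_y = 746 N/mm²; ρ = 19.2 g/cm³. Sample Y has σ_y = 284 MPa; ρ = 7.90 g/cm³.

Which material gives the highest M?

Normalizing units and computing the index:
  sample L: σ_y = 67.30 MPa, ρ = 1204 kg/m³
  sample F: σ_y = 1460 MPa, ρ = 8038 kg/m³
  sample D: σ_y = 159.3 MPa, ρ = 8870 kg/m³
  sample W: σ_y = 746.0 MPa, ρ = 19200 kg/m³
  sample Y: σ_y = 284.0 MPa, ρ = 7900 kg/m³
  sample F: M = 182 kN·m/kg
  sample L: M = 55.9 kN·m/kg
  sample W: M = 38.9 kN·m/kg
  sample Y: M = 35.9 kN·m/kg
  sample D: M = 18.0 kN·m/kg
The maximum is for sample F.

sample F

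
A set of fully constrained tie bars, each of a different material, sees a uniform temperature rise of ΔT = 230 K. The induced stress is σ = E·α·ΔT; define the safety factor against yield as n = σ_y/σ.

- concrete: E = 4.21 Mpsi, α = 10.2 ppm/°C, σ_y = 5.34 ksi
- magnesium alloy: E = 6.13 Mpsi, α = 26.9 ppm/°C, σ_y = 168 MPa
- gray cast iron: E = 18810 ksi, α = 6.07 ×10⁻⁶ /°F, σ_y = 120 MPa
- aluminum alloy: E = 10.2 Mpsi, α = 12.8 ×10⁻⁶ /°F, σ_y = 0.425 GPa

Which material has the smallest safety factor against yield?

gray cast iron

With everything in SI (GPa, ×10⁻⁶/K, MPa):
  concrete: E = 29.03, α = 10.2, σ_y = 36.82 → σ = 68.1 MPa, n = 0.541
  magnesium alloy: E = 42.26, α = 26.9, σ_y = 168.0 → σ = 261 MPa, n = 0.642
  gray cast iron: E = 129.7, α = 10.9, σ_y = 120.0 → σ = 326 MPa, n = 0.368
  aluminum alloy: E = 70.33, α = 23.0, σ_y = 425.0 → σ = 373 MPa, n = 1.14
The minimum is gray cast iron at n = 0.368.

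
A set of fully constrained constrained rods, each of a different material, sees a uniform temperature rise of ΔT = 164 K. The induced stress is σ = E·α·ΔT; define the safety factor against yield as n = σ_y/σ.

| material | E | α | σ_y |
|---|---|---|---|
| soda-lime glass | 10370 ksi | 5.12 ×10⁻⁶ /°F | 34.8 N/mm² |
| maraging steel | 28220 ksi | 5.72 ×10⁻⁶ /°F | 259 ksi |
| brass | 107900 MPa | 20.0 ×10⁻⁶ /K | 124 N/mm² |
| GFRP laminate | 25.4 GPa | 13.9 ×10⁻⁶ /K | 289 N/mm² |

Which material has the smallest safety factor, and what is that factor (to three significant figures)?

Per material, after unit conversion:
  soda-lime glass: E = 71.50, α = 9.22, σ_y = 34.80 → σ = 108 MPa, n = 0.322
  maraging steel: E = 194.6, α = 10.3, σ_y = 1786 → σ = 329 MPa, n = 5.44
  brass: E = 107.9, α = 20.0, σ_y = 124.0 → σ = 354 MPa, n = 0.350
  GFRP laminate: E = 25.40, α = 13.9, σ_y = 289.0 → σ = 57.9 MPa, n = 4.99
Soda-lime glass has the lowest safety factor, n = 0.322.

soda-lime glass, n = 0.322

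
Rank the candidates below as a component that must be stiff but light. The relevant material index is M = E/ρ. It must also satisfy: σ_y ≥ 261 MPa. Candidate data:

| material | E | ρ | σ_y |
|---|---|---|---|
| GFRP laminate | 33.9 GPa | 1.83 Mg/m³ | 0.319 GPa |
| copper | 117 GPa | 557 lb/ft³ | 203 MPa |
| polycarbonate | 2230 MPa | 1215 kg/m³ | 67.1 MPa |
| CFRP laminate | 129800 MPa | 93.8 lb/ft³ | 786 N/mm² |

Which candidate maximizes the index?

Screen on constraints: σ_y ≥ 261 MPa. Survivors: GFRP laminate, CFRP laminate.
After converting to SI:
  GFRP laminate: E = 33.90 GPa, ρ = 1830 kg/m³
  CFRP laminate: E = 129.8 GPa, ρ = 1503 kg/m³
  CFRP laminate: M = 86.4 MN·m/kg
  GFRP laminate: M = 18.5 MN·m/kg
CFRP laminate has the largest M.

CFRP laminate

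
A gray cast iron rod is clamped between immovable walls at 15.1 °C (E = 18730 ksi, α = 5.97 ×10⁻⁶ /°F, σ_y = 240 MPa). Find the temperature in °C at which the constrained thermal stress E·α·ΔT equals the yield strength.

E = 18730 ksi = 129.1 GPa.
α = 5.97×10⁻⁶/°F × 9/5 = 10.7×10⁻⁶/K.
E·α·ΔT = 240.0 MPa ⇒ ΔT = 240.0 / (129.1×10³ × 10.7×10⁻⁶) = 172.9 K.
T = 15.1 + 172.9 = 188.0 °C.

188 °C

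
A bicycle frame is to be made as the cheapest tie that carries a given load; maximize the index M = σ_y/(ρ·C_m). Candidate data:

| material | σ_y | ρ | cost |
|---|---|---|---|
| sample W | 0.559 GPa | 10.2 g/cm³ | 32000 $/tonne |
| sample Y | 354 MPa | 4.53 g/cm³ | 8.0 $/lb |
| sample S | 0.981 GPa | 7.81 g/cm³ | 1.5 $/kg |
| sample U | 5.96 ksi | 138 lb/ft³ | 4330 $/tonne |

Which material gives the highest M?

sample S

In SI units:
  sample W: σ_y = 559.0 MPa, ρ = 10200 kg/m³, cost = 32.00 $/kg
  sample Y: σ_y = 354.0 MPa, ρ = 4530 kg/m³, cost = 17.64 $/kg
  sample S: σ_y = 981.0 MPa, ρ = 7810 kg/m³, cost = 1.500 $/kg
  sample U: σ_y = 41.09 MPa, ρ = 2211 kg/m³, cost = 4.330 $/kg
  sample S: M = 83.7 kN·m per $
  sample Y: M = 4.43 kN·m per $
  sample U: M = 4.29 kN·m per $
  sample W: M = 1.71 kN·m per $
Sample S has the largest M.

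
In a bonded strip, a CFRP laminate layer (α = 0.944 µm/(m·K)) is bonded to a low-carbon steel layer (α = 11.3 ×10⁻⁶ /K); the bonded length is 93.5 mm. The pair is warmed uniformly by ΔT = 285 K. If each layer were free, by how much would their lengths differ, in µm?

Δα = |0.944 − 11.3|×10⁻⁶/K = 10.4×10⁻⁶/K.
ΔL_mismatch = Δα·L·ΔT = 10.4×10⁻⁶ × 93.5 mm × 285.0 K = 276 µm.

276 µm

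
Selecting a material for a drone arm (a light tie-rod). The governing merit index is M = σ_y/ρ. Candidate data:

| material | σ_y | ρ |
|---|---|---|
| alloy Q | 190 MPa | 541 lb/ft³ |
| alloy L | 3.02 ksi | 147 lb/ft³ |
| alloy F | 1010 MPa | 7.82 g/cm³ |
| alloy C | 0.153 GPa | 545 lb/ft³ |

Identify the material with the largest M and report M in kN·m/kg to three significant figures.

alloy F, M = 129 kN·m/kg

In SI units:
  alloy Q: σ_y = 190.0 MPa, ρ = 8666 kg/m³
  alloy L: σ_y = 20.82 MPa, ρ = 2355 kg/m³
  alloy F: σ_y = 1010 MPa, ρ = 7820 kg/m³
  alloy C: σ_y = 153.0 MPa, ρ = 8730 kg/m³
  alloy F: M = 129 kN·m/kg
  alloy Q: M = 21.9 kN·m/kg
  alloy C: M = 17.5 kN·m/kg
  alloy L: M = 8.84 kN·m/kg
Highest index: alloy F.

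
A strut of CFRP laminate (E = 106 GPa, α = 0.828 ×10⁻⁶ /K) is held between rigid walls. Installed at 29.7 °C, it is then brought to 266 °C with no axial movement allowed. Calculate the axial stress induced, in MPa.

20.7 MPa

ΔT = 236.3 K. Constrained thermal stress σ = E·α·ΔT = 106.0×10³ MPa × 0.828×10⁻⁶ × 236.3 = 20.7 MPa (compressive).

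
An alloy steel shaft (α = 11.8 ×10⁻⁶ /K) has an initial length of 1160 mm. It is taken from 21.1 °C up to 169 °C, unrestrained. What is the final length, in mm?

ΔT = 169 − 21.1 = 147.9 K.
ΔL = α·L₀·ΔT = 11.8×10⁻⁶ × 1160 mm × 147.9 K = 2.02 mm.
L = L₀ + ΔL = 1160 + 2.02 = 1162.0 mm.

1162.0 mm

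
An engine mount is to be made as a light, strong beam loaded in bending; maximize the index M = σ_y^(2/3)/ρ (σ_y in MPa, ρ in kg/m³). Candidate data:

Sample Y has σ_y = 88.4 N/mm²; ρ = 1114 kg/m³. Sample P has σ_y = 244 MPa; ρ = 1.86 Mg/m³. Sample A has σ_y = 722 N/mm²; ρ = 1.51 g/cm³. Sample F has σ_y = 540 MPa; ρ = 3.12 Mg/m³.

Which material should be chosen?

Putting every candidate on a common basis:
  sample Y: σ_y = 88.40 MPa, ρ = 1114 kg/m³
  sample P: σ_y = 244.0 MPa, ρ = 1860 kg/m³
  sample A: σ_y = 722.0 MPa, ρ = 1510 kg/m³
  sample F: σ_y = 540.0 MPa, ρ = 3120 kg/m³
  sample A: M = 53.3×10⁻³
  sample F: M = 21.3×10⁻³
  sample P: M = 21.0×10⁻³
  sample Y: M = 17.8×10⁻³
Sample A has the largest M.

sample A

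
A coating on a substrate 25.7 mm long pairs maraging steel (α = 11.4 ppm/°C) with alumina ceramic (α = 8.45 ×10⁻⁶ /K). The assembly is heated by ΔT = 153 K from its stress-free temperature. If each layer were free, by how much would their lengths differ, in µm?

11.6 µm

Δα = |11.4 − 8.45|×10⁻⁶/K = 2.95×10⁻⁶/K.
ΔL_mismatch = Δα·L·ΔT = 2.95×10⁻⁶ × 25.7 mm × 153.0 K = 11.6 µm.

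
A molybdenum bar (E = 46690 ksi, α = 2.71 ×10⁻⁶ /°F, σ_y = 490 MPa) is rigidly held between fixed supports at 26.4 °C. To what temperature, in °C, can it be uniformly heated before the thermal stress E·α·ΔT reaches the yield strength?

E = 46690 ksi = 321.9 GPa.
α = 2.71×10⁻⁶/°F × 9/5 = 4.88×10⁻⁶/K.
E·α·ΔT = 490.0 MPa ⇒ ΔT = 490.0 / (321.9×10³ × 4.88×10⁻⁶) = 312.0 K.
T = 26.4 + 312.0 = 338.4 °C.

338 °C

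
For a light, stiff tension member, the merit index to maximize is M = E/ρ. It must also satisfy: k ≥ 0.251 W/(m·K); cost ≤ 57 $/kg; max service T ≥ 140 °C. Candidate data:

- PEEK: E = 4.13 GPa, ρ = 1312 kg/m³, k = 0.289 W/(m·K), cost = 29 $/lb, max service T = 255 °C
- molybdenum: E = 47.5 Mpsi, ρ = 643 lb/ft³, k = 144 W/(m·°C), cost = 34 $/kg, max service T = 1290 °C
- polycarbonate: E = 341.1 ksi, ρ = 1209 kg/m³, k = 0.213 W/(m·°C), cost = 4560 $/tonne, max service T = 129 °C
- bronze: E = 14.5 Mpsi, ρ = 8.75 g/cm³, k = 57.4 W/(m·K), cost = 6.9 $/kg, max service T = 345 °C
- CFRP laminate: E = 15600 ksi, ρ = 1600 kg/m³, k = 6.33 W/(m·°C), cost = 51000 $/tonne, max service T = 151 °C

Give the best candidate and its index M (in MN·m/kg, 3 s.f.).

CFRP laminate, M = 67.2 MN·m/kg

Screen on constraints: k ≥ 0.251 W/(m·K); cost ≤ 57 $/kg; max service T ≥ 140 °C. Survivors: molybdenum, bronze, CFRP laminate.
Convert each candidate to consistent units, then evaluate M:
  molybdenum: E = 327.5 GPa, ρ = 10300 kg/m³
  bronze: E = 99.97 GPa, ρ = 8750 kg/m³
  CFRP laminate: E = 107.6 GPa, ρ = 1600 kg/m³
  CFRP laminate: M = 67.2 MN·m/kg
  molybdenum: M = 31.8 MN·m/kg
  bronze: M = 11.4 MN·m/kg
The maximum is for CFRP laminate.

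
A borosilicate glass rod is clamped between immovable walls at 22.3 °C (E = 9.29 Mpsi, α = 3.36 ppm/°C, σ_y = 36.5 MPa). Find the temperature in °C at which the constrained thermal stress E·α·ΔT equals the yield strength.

192 °C

E = 9.29 Mpsi = 64.05 GPa.
E·α·ΔT = 36.50 MPa ⇒ ΔT = 36.50 / (64.05×10³ × 3.36×10⁻⁶) = 169.6 K.
T = 22.3 + 169.6 = 191.9 °C.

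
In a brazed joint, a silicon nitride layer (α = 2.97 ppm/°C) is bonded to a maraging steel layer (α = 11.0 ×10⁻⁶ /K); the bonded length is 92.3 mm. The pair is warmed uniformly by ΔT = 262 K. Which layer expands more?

α(silicon nitride) = 2.97×10⁻⁶/K vs α(maraging steel) = 11.0×10⁻⁶/K.
Higher α expands more for the same ΔT: maraging steel.

maraging steel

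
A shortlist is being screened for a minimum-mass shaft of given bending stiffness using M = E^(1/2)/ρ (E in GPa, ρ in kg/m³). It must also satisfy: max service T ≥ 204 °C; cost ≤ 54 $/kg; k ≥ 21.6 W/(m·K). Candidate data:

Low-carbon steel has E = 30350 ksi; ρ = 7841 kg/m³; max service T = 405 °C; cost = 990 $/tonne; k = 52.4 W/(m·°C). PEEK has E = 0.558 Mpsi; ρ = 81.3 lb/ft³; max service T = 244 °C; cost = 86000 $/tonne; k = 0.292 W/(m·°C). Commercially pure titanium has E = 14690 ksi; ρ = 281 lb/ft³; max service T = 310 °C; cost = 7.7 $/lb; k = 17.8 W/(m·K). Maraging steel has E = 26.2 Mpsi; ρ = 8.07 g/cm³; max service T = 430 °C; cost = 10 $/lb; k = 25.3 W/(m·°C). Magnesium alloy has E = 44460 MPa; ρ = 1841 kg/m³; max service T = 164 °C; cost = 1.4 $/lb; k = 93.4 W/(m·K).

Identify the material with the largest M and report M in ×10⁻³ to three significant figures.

low-carbon steel, M = 1.84×10⁻³

Screen on constraints: max service T ≥ 204 °C; cost ≤ 54 $/kg; k ≥ 21.6 W/(m·K). Survivors: low-carbon steel, maraging steel.
Convert each candidate to consistent units, then evaluate M:
  low-carbon steel: E = 209.3 GPa, ρ = 7841 kg/m³
  maraging steel: E = 180.6 GPa, ρ = 8070 kg/m³
  low-carbon steel: M = 1.84×10⁻³
  maraging steel: M = 1.67×10⁻³
Low-carbon steel has the largest M.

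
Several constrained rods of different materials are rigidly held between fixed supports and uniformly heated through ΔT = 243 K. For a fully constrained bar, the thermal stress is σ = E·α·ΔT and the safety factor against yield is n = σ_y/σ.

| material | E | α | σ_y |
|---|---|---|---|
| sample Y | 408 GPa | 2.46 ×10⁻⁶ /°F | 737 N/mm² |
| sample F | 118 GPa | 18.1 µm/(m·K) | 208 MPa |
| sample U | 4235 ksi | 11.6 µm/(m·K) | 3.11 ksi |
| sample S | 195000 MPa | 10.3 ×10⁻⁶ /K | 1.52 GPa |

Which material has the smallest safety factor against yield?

Per material, after unit conversion:
  sample Y: E = 408.0, α = 4.43, σ_y = 737.0 → σ = 439 MPa, n = 1.68
  sample F: E = 118.0, α = 18.1, σ_y = 208.0 → σ = 519 MPa, n = 0.401
  sample U: E = 29.20, α = 11.6, σ_y = 21.44 → σ = 82.3 MPa, n = 0.261
  sample S: E = 195.0, α = 10.3, σ_y = 1520 → σ = 488 MPa, n = 3.11
Sample U has the lowest safety factor, n = 0.261.

sample U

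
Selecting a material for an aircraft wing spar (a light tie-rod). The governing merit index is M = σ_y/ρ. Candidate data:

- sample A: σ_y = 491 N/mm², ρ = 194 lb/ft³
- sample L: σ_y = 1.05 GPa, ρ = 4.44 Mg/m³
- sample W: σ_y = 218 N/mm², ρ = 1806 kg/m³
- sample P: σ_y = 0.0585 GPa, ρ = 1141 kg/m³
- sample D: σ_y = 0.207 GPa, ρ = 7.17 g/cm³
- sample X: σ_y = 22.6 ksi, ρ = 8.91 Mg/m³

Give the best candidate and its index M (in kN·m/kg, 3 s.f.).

sample L, M = 236 kN·m/kg

After converting to SI:
  sample A: σ_y = 491.0 MPa, ρ = 3108 kg/m³
  sample L: σ_y = 1050 MPa, ρ = 4440 kg/m³
  sample W: σ_y = 218.0 MPa, ρ = 1806 kg/m³
  sample P: σ_y = 58.50 MPa, ρ = 1141 kg/m³
  sample D: σ_y = 207.0 MPa, ρ = 7170 kg/m³
  sample X: σ_y = 155.8 MPa, ρ = 8910 kg/m³
  sample L: M = 236 kN·m/kg
  sample A: M = 158 kN·m/kg
  sample W: M = 121 kN·m/kg
  sample P: M = 51.3 kN·m/kg
  sample D: M = 28.9 kN·m/kg
  sample X: M = 17.5 kN·m/kg
Sample L ranks first.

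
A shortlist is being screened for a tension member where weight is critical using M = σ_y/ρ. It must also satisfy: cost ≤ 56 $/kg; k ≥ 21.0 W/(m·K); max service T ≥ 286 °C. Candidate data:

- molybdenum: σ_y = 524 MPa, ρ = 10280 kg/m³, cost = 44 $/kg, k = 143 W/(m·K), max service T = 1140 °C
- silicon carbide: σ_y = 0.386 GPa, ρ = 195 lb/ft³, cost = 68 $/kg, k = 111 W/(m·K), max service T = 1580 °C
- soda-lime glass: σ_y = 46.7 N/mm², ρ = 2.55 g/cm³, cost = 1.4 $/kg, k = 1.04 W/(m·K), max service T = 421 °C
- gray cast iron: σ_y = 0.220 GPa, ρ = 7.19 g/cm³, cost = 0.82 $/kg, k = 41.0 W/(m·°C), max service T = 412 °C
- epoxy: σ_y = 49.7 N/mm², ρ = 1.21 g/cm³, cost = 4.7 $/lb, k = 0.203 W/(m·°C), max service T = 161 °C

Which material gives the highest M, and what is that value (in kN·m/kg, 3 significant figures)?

molybdenum, M = 51.0 kN·m/kg

Screen on constraints: cost ≤ 56 $/kg; k ≥ 21.0 W/(m·K); max service T ≥ 286 °C. Survivors: molybdenum, gray cast iron.
After converting to SI:
  molybdenum: σ_y = 524.0 MPa, ρ = 10280 kg/m³
  gray cast iron: σ_y = 220.0 MPa, ρ = 7190 kg/m³
  molybdenum: M = 51.0 kN·m/kg
  gray cast iron: M = 30.6 kN·m/kg
Molybdenum ranks first.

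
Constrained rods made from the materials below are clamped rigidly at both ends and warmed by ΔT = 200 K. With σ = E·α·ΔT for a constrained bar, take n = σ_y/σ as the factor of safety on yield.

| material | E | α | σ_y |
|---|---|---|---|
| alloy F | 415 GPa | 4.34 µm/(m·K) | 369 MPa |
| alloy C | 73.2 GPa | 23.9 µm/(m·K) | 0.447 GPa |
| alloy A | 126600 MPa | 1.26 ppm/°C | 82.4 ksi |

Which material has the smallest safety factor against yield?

alloy F

In consistent units (E in GPa, α in ×10⁻⁶/K, σ_y in MPa):
  alloy F: E = 415.0, α = 4.34, σ_y = 369.0 → σ = 360 MPa, n = 1.02
  alloy C: E = 73.20, α = 23.9, σ_y = 447.0 → σ = 350 MPa, n = 1.28
  alloy A: E = 126.6, α = 1.26, σ_y = 568.1 → σ = 31.9 MPa, n = 17.8
Smallest n: alloy F with n = 1.02.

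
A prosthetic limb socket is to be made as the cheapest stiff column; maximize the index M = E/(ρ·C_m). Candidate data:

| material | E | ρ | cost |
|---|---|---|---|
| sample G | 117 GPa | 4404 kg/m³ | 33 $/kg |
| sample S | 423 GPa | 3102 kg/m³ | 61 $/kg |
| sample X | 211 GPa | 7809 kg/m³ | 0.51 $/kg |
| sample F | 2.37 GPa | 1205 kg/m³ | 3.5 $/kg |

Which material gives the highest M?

Evaluate M for each candidate:
  sample X: M = 53.0 MN·m per $
  sample S: M = 2.24 MN·m per $
  sample G: M = 0.805 MN·m per $
  sample F: M = 0.562 MN·m per $
The maximum is for sample X.

sample X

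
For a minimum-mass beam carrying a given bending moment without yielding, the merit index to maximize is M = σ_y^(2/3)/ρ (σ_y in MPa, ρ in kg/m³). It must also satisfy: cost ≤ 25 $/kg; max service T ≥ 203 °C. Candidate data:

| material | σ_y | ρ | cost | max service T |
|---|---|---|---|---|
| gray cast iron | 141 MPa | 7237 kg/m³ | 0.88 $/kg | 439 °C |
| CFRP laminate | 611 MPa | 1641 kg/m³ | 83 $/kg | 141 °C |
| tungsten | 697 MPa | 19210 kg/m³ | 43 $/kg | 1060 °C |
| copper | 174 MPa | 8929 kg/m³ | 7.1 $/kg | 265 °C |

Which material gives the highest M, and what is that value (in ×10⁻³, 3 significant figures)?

gray cast iron, M = 3.74×10⁻³

Screen on constraints: cost ≤ 25 $/kg; max service T ≥ 203 °C. Survivors: gray cast iron, copper.
Per-candidate index values:
  gray cast iron: M = 3.74×10⁻³
  copper: M = 3.49×10⁻³
The maximum is for gray cast iron.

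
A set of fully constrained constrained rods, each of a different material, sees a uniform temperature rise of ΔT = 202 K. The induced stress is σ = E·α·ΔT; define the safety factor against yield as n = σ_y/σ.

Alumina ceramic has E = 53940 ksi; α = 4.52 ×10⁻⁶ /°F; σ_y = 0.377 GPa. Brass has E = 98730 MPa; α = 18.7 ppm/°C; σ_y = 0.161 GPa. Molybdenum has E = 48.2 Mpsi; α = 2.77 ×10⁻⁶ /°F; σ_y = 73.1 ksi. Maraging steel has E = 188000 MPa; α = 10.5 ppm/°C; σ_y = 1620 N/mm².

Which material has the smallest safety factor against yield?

With everything in SI (GPa, ×10⁻⁶/K, MPa):
  alumina ceramic: E = 371.9, α = 8.14, σ_y = 377.0 → σ = 611 MPa, n = 0.617
  brass: E = 98.73, α = 18.7, σ_y = 161.0 → σ = 373 MPa, n = 0.432
  molybdenum: E = 332.3, α = 4.99, σ_y = 504.0 → σ = 335 MPa, n = 1.51
  maraging steel: E = 188.0, α = 10.5, σ_y = 1620 → σ = 399 MPa, n = 4.06
The minimum is brass at n = 0.432.

brass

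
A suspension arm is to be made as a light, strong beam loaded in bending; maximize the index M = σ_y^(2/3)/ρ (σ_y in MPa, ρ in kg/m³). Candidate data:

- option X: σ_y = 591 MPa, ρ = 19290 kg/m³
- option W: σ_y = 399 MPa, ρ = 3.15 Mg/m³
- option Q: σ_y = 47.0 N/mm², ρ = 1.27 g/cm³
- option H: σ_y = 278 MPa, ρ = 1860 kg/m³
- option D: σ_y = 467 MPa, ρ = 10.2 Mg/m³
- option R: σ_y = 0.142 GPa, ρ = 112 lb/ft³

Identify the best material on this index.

Putting every candidate on a common basis:
  option X: σ_y = 591.0 MPa, ρ = 19290 kg/m³
  option W: σ_y = 399.0 MPa, ρ = 3150 kg/m³
  option Q: σ_y = 47.00 MPa, ρ = 1270 kg/m³
  option H: σ_y = 278.0 MPa, ρ = 1860 kg/m³
  option D: σ_y = 467.0 MPa, ρ = 10200 kg/m³
  option R: σ_y = 142.0 MPa, ρ = 1794 kg/m³
  option H: M = 22.9×10⁻³
  option W: M = 17.2×10⁻³
  option R: M = 15.2×10⁻³
  option Q: M = 10.3×10⁻³
  option D: M = 5.90×10⁻³
  option X: M = 3.65×10⁻³
Option H has the largest M.

option H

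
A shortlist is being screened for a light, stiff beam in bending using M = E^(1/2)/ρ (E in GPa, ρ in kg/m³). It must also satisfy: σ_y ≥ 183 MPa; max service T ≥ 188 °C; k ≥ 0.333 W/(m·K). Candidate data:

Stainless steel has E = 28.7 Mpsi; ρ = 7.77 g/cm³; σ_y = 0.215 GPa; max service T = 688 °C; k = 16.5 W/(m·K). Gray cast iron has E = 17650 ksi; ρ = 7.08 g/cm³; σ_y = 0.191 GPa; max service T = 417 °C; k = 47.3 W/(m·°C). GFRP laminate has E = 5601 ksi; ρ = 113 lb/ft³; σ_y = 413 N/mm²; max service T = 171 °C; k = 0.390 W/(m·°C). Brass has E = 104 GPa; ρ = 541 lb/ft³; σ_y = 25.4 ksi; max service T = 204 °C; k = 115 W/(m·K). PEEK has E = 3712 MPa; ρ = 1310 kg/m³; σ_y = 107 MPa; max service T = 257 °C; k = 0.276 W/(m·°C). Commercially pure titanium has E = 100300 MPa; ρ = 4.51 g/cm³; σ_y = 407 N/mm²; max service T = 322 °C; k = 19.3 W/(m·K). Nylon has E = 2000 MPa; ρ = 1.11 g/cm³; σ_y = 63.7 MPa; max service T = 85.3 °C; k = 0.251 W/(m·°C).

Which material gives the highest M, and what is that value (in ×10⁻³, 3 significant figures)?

commercially pure titanium, M = 2.22×10⁻³

Screen on constraints: σ_y ≥ 183 MPa; max service T ≥ 188 °C; k ≥ 0.333 W/(m·K). Survivors: stainless steel, gray cast iron, commercially pure titanium.
Convert each candidate to consistent units, then evaluate M:
  stainless steel: E = 197.9 GPa, ρ = 7770 kg/m³
  gray cast iron: E = 121.7 GPa, ρ = 7080 kg/m³
  commercially pure titanium: E = 100.3 GPa, ρ = 4510 kg/m³
  commercially pure titanium: M = 2.22×10⁻³
  stainless steel: M = 1.81×10⁻³
  gray cast iron: M = 1.56×10⁻³
The maximum is for commercially pure titanium.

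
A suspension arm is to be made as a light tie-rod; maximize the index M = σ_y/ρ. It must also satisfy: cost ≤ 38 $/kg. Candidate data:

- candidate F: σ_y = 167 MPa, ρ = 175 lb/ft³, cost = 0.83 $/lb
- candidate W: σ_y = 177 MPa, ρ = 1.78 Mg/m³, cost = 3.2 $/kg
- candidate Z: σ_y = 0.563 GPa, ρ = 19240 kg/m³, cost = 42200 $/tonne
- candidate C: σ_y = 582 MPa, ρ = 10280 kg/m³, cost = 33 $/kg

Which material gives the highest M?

Screen on constraints: cost ≤ 38 $/kg. Survivors: candidate F, candidate W, candidate C.
In SI units:
  candidate F: σ_y = 167.0 MPa, ρ = 2803 kg/m³
  candidate W: σ_y = 177.0 MPa, ρ = 1780 kg/m³
  candidate C: σ_y = 582.0 MPa, ρ = 10280 kg/m³
  candidate W: M = 99.4 kN·m/kg
  candidate F: M = 59.6 kN·m/kg
  candidate C: M = 56.6 kN·m/kg
Candidate W has the largest M.

candidate W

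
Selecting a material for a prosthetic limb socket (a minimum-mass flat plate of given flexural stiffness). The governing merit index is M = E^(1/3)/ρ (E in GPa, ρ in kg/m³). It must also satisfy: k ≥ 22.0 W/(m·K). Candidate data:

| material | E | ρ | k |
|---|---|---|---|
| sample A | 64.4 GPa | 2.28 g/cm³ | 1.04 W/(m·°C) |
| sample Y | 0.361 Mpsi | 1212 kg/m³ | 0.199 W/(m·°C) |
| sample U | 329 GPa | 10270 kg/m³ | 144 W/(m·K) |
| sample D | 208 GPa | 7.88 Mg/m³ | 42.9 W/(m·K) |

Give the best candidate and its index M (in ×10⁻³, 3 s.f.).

Screen on constraints: k ≥ 22.0 W/(m·K). Survivors: sample U, sample D.
In SI units:
  sample U: E = 329.0 GPa, ρ = 10270 kg/m³
  sample D: E = 208.0 GPa, ρ = 7880 kg/m³
  sample D: M = 0.752×10⁻³
  sample U: M = 0.672×10⁻³
Sample D ranks first.

sample D, M = 0.752×10⁻³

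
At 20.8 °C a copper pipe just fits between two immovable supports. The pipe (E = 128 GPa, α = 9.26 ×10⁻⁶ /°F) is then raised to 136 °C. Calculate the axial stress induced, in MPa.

246 MPa

α = 9.26×10⁻⁶/°F × 9/5 = 16.7×10⁻⁶/K.
ΔT = 115.2 K. Constrained thermal stress σ = E·α·ΔT = 128.0×10³ MPa × 16.7×10⁻⁶ × 115.2 = 246 MPa (compressive).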